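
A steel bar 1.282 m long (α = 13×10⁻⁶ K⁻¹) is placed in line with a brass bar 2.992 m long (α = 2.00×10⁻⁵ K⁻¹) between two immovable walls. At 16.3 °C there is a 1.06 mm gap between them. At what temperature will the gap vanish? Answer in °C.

T = 30.2 °C

α₁L₁ = 1.6666×10⁻⁵ m/K, α₂L₂ = 5.984×10⁻⁵ m/K → total 7.6506×10⁻⁵ m/K
ΔT = g/(α₁L₁+α₂L₂) = 1.06×10⁻³ / 7.6506×10⁻⁵ = 13.855 K
T = 16.3 + 13.855 = 30.155 °C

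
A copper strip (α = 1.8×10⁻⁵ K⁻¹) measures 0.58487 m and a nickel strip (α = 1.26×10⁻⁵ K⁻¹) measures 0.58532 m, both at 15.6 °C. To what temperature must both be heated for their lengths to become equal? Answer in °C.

T = 158.3 °C

L₁(1 + α₁ΔT) = L₂(1 + α₂ΔT) ⇒ ΔT = (L₂ − L₁)/(α₁L₁ − α₂L₂)
L₂ − L₁ = 0.58532 − 0.58487 = 4.50×10⁻⁴ m
α₁L₁ − α₂L₂ = 1.8×10⁻⁵×0.58487 − 1.26×10⁻⁵×0.58532 = 3.152628×10⁻⁶ m/K
ΔT = 4.50×10⁻⁴ / 3.152628×10⁻⁶ = 142.738 K
T = 15.6 + 142.738 = 158.338 °C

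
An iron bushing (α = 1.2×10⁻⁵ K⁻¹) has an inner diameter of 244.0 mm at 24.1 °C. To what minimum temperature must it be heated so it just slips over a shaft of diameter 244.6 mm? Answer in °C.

Required Δd = 244.6 − 244.0 = 0.6 mm
Δd = αd₀ΔT ⇒ ΔT = Δd/(αd₀) = 0.6 / (1.2×10⁻⁵ × 244.0) = 204.92 K
T_min = 24.1 + 204.92 = 229.02 °C

T = 229 °C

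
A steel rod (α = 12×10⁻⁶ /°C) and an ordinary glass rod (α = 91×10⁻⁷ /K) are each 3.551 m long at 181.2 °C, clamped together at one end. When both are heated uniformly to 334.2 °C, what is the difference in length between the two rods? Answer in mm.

ΔT = 153.0 K
steel: ΔL = 12×10⁻⁶ × 3.551 m × 153.0 = 6.5196×10⁻³ m = 6.5196 mm
ordinary glass: ΔL = 91×10⁻⁷ × 3.551 m × 153.0 = 4.9441×10⁻³ m = 4.9441 mm
difference = 6.5196 − 4.9441 = 1.5755 mm

1.58 mm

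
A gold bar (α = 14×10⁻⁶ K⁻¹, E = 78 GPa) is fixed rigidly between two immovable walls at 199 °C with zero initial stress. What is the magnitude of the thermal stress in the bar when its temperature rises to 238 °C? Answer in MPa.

σ = 42.6 MPa

Fully constrained: the free strain ε = αΔT is blocked, so σ = Eε = EαΔT.
|ΔT| = 39 K
σ = 78.0×10⁹ × 14×10⁻⁶ × 39 = 4.26×10⁷ Pa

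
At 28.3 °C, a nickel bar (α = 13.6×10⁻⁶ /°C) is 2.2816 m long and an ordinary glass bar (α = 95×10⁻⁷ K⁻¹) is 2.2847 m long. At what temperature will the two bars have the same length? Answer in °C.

Equal length when α₁L₁ΔT − α₂L₂ΔT = L₂ − L₁ = 3.10×10⁻³ m
α₁L₁ = 3.102976×10⁻⁵, α₂L₂ = 2.170465×10⁻⁵ → Δ(αL) = 9.32511×10⁻⁶ m/K
ΔT = 3.10×10⁻³ / 9.32511×10⁻⁶ = 332.436 K, so T = 28.3 + 332.436 = 360.736 °C

T = 360.7 °C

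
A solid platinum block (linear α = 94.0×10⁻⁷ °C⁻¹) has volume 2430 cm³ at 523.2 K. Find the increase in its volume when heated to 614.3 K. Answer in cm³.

ΔV = 6.24 cm³

Isotropic solid: β ≈ 3α = 2.8×10⁻⁵ /K; ΔT = 91.1 K
ΔV = 3αV₀ΔT = 3(94.0×10⁻⁷)(2430)(91.1) = 6.24 cm³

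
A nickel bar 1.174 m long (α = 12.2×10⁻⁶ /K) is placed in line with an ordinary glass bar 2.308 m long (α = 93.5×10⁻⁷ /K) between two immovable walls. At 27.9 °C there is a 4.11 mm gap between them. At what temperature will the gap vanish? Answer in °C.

α₁L₁ = 1.43228×10⁻⁵ m/K, α₂L₂ = 2.15798×10⁻⁵ m/K → total 3.59026×10⁻⁵ m/K
ΔT = g/(α₁L₁+α₂L₂) = 4.11×10⁻³ / 3.59026×10⁻⁵ = 114.48 K
T = 27.9 + 114.48 = 142.38 °C

T = 142 °C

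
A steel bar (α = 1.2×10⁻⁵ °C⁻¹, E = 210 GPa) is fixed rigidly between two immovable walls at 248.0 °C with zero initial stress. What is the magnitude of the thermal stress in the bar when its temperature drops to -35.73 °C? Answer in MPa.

σ = 715 MPa

Fully constrained: the free strain ε = αΔT is blocked, so σ = Eε = EαΔT.
|ΔT| = 283.73 K
σ = 210×10⁹ × 1.2×10⁻⁵ × 283.73 = 7.15×10⁸ Pa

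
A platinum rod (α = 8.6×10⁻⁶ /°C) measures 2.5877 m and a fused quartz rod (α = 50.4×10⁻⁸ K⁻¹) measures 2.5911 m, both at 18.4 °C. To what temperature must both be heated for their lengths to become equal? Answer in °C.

Equal length when α₁L₁ΔT − α₂L₂ΔT = L₂ − L₁ = 3.40×10⁻³ m
α₁L₁ = 2.225422×10⁻⁵, α₂L₂ = 1.3059144×10⁻⁶ → Δ(αL) = 2.09483056×10⁻⁵ m/K
ΔT = 3.40×10⁻³ / 2.09483056×10⁻⁵ = 162.304 K, so T = 18.4 + 162.304 = 180.704 °C

T = 180.7 °C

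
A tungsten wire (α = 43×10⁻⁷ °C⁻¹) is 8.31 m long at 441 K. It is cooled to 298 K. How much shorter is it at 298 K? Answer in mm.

|ΔT| = |298 − 441| = 143 K
ΔL = αL₀ΔT = (43×10⁻⁷)(8.31)(143) = 5.11×10⁻³ m

ΔL = 5.11 mm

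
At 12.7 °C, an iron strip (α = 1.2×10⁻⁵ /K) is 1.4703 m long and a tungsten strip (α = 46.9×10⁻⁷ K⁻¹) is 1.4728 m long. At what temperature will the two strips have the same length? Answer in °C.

Equal length when α₁L₁ΔT − α₂L₂ΔT = L₂ − L₁ = 2.50×10⁻³ m
α₁L₁ = 1.76436×10⁻⁵, α₂L₂ = 6.907432×10⁻⁶ → Δ(αL) = 1.0736168×10⁻⁵ m/K
ΔT = 2.50×10⁻³ / 1.0736168×10⁻⁵ = 232.858 K, so T = 12.7 + 232.858 = 245.558 °C

T = 245.6 °C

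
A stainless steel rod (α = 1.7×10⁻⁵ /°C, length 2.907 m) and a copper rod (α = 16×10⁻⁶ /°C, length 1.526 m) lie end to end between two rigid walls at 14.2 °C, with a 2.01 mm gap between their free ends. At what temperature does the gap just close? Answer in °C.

T = 41.4 °C

Gap closes when ΔL₁ + ΔL₂ = 2.01 mm = 2.01×10⁻³ m
(α₁L₁ + α₂L₂)ΔT = g
α₁L₁ + α₂L₂ = 1.7×10⁻⁵×2.907 + 16×10⁻⁶×1.526 = 7.3835×10⁻⁵ m/K
ΔT = 2.01×10⁻³ / 7.3835×10⁻⁵ = 27.223 K
T = 14.2 + 27.223 = 41.423 °C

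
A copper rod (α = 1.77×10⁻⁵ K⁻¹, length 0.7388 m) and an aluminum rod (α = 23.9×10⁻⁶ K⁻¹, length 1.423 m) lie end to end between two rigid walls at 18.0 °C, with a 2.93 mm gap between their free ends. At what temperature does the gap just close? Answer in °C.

α₁L₁ = 1.307676×10⁻⁵ m/K, α₂L₂ = 3.40097×10⁻⁵ m/K → total 4.708646×10⁻⁵ m/K
ΔT = g/(α₁L₁+α₂L₂) = 2.93×10⁻³ / 4.708646×10⁻⁵ = 62.226 K
T = 18.0 + 62.226 = 80.226 °C

T = 80.2 °C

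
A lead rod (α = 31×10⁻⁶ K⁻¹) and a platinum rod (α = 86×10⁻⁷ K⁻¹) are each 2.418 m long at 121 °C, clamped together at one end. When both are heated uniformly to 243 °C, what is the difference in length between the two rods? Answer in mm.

6.61 mm

ΔT = 122 K
lead: ΔL = 31×10⁻⁶ × 2.418 m × 122 = 9.1449×10⁻³ m = 9.1449 mm
platinum: ΔL = 86×10⁻⁷ × 2.418 m × 122 = 2.5370×10⁻³ m = 2.5370 mm
difference = 9.1449 − 2.5370 = 6.6079 mm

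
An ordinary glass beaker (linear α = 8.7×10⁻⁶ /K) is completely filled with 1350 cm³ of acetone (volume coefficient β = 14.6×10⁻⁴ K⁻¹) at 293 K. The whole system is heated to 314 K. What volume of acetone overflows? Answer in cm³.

The beaker also expands: β_container ≈ 3α = 2.61×10⁻⁵ /K
Net overflow = V₀(β_liq − 3α_cont)ΔT
β − 3α = 1.46×10⁻³ − 2.61×10⁻⁵ = 1.4339×10⁻³ /K; ΔT = 21 K
ΔV = 1350 × 1.4339×10⁻³ × 21 = 40.7 cm³

40.7 cm³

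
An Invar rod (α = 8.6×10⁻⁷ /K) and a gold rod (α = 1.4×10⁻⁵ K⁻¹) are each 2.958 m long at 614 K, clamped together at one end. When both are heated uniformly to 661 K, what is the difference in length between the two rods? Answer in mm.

ΔT = 47 K
Invar: ΔL = 8.6×10⁻⁷ × 2.958 m × 47 = 1.1956×10⁻⁴ m = 0.11956 mm
gold: ΔL = 1.4×10⁻⁵ × 2.958 m × 47 = 1.9464×10⁻³ m = 1.9464 mm
difference = 1.9464 − 0.11956 = 1.82684 mm

1.83 mm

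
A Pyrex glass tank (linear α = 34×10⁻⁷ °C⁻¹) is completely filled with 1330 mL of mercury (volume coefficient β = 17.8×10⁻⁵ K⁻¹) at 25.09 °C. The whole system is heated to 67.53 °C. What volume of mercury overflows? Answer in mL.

9.47 mL

The tank also expands: β_container ≈ 3α = 1.02×10⁻⁵ /K
Net overflow = V₀(β_liq − 3α_cont)ΔT
β − 3α = 1.78×10⁻⁴ − 1.02×10⁻⁵ = 1.678×10⁻⁴ /K; ΔT = 42.44 K
ΔV = 1330 × 1.678×10⁻⁴ × 42.44 = 9.47 mL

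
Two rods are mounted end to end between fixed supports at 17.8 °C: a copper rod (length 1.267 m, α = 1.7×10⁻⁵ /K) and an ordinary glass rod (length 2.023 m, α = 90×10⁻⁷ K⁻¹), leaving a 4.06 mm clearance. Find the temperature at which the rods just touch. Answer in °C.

Gap closes when ΔL₁ + ΔL₂ = 4.06 mm = 4.06×10⁻³ m
(α₁L₁ + α₂L₂)ΔT = g
α₁L₁ + α₂L₂ = 1.7×10⁻⁵×1.267 + 90×10⁻⁷×2.023 = 3.9746×10⁻⁵ m/K
ΔT = 4.06×10⁻³ / 3.9746×10⁻⁵ = 102.15 K
T = 17.8 + 102.15 = 119.95 °C

T = 120 °C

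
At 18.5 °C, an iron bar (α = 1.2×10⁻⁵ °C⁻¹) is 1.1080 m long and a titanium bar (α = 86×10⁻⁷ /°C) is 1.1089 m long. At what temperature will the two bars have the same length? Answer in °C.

T = 257.9 °C

Equal length when α₁L₁ΔT − α₂L₂ΔT = L₂ − L₁ = 9.00×10⁻⁴ m
α₁L₁ = 1.3296×10⁻⁵, α₂L₂ = 9.53654×10⁻⁶ → Δ(αL) = 3.75946×10⁻⁶ m/K
ΔT = 9.00×10⁻⁴ / 3.75946×10⁻⁶ = 239.396 K, so T = 18.5 + 239.396 = 257.896 °C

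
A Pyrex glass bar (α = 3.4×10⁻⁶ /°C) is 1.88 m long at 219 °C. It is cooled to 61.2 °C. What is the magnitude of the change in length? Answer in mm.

|ΔT| = |61.2 − 219| = 157.8 K
ΔL = αL₀ΔT = (3.4×10⁻⁶)(1.88)(157.8) = 1.01×10⁻³ m

ΔL = 1.01 mm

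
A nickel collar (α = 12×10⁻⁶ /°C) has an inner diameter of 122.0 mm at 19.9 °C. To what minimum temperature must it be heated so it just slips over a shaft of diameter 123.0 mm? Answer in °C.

T = 703 °C

Required Δd = 123.0 − 122.0 = 1.0 mm
Δd = αd₀ΔT ⇒ ΔT = Δd/(αd₀) = 1.0 / (12×10⁻⁶ × 122.0) = 683.06 K
T_min = 19.9 + 683.06 = 702.96 °C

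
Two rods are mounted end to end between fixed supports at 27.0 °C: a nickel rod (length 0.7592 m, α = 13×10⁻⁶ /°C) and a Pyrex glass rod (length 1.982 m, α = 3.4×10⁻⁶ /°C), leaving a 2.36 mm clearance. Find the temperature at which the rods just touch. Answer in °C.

T = 169 °C

α₁L₁ = 9.8696×10⁻⁶ m/K, α₂L₂ = 6.7388×10⁻⁶ m/K → total 1.66084×10⁻⁵ m/K
ΔT = g/(α₁L₁+α₂L₂) = 2.36×10⁻³ / 1.66084×10⁻⁵ = 142.10 K
T = 27.0 + 142.10 = 169.10 °C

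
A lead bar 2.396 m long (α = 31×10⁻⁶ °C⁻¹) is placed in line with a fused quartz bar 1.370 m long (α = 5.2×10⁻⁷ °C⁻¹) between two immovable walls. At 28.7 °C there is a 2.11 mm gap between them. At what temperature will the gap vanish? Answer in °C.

T = 56.8 °C

Gap closes when ΔL₁ + ΔL₂ = 2.11 mm = 2.11×10⁻³ m
(α₁L₁ + α₂L₂)ΔT = g
α₁L₁ + α₂L₂ = 31×10⁻⁶×2.396 + 5.2×10⁻⁷×1.370 = 7.49884×10⁻⁵ m/K
ΔT = 2.11×10⁻³ / 7.49884×10⁻⁵ = 28.138 K
T = 28.7 + 28.138 = 56.838 °C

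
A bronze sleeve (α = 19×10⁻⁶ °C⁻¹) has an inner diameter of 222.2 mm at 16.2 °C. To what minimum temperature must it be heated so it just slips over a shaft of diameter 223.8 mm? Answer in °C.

Required Δd = 223.8 − 222.2 = 1.6 mm
Δd = αd₀ΔT ⇒ ΔT = Δd/(αd₀) = 1.6 / (19×10⁻⁶ × 222.2) = 378.99 K
T_min = 16.2 + 378.99 = 395.19 °C

T = 395 °C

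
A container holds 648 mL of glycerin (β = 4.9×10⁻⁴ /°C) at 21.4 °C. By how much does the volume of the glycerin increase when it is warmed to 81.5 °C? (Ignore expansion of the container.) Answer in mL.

ΔV = 19.1 mL

|ΔT| = |81.5 − 21.4| = 60.1 K
ΔV = βV₀ΔT = (4.9×10⁻⁴)(648)(60.1) = 19.1 mL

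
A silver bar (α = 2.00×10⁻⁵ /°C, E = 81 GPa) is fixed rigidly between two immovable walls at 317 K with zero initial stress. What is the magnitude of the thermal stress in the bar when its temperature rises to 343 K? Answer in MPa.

σ = 42.1 MPa

Fully constrained: the free strain ε = αΔT is blocked, so σ = Eε = EαΔT.
|ΔT| = 26 K
σ = 81.0×10⁹ × 2.00×10⁻⁵ × 26 = 4.21×10⁷ Pa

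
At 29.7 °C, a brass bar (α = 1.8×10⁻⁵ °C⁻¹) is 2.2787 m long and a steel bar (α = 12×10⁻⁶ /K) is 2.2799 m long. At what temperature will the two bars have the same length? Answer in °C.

L₁(1 + α₁ΔT) = L₂(1 + α₂ΔT) ⇒ ΔT = (L₂ − L₁)/(α₁L₁ − α₂L₂)
L₂ − L₁ = 2.2799 − 2.2787 = 1.20×10⁻³ m
α₁L₁ − α₂L₂ = 1.8×10⁻⁵×2.2787 − 12×10⁻⁶×2.2799 = 1.36578×10⁻⁵ m/K
ΔT = 1.20×10⁻³ / 1.36578×10⁻⁵ = 87.862 K
T = 29.7 + 87.862 = 117.562 °C

T = 117.6 °C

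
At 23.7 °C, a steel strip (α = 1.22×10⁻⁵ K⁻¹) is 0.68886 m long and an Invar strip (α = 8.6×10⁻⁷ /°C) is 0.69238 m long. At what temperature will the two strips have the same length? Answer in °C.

T = 474.5 °C

L₁(1 + α₁ΔT) = L₂(1 + α₂ΔT) ⇒ ΔT = (L₂ − L₁)/(α₁L₁ − α₂L₂)
L₂ − L₁ = 0.69238 − 0.68886 = 3.52×10⁻³ m
α₁L₁ − α₂L₂ = 1.22×10⁻⁵×0.68886 − 8.6×10⁻⁷×0.69238 = 7.8086452×10⁻⁶ m/K
ΔT = 3.52×10⁻³ / 7.8086452×10⁻⁶ = 450.782 K
T = 23.7 + 450.782 = 474.482 °C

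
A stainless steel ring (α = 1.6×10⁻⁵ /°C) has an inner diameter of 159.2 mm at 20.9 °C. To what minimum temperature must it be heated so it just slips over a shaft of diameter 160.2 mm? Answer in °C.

Required Δd = 160.2 − 159.2 = 1.0 mm
Δd = αd₀ΔT ⇒ ΔT = Δd/(αd₀) = 1.0 / (1.6×10⁻⁵ × 159.2) = 392.59 K
T_min = 20.9 + 392.59 = 413.49 °C

T = 413 °C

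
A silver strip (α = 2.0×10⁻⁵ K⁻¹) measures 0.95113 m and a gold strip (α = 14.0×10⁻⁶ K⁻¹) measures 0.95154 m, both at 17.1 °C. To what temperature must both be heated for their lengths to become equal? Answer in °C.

Equal length when α₁L₁ΔT − α₂L₂ΔT = L₂ − L₁ = 4.10×10⁻⁴ m
α₁L₁ = 1.90226×10⁻⁵, α₂L₂ = 1.332156×10⁻⁵ → Δ(αL) = 5.70104×10⁻⁶ m/K
ΔT = 4.10×10⁻⁴ / 5.70104×10⁻⁶ = 71.9167 K, so T = 17.1 + 71.9167 = 89.0167 °C

T = 89.02 °C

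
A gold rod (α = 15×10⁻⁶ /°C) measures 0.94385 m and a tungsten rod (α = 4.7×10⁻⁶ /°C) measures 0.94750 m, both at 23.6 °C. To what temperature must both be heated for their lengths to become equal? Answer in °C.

T = 399.7 °C

Equal length when α₁L₁ΔT − α₂L₂ΔT = L₂ − L₁ = 3.65×10⁻³ m
α₁L₁ = 1.415775×10⁻⁵, α₂L₂ = 4.45325×10⁻⁶ → Δ(αL) = 9.7045×10⁻⁶ m/K
ΔT = 3.65×10⁻³ / 9.7045×10⁻⁶ = 376.114 K, so T = 23.6 + 376.114 = 399.714 °C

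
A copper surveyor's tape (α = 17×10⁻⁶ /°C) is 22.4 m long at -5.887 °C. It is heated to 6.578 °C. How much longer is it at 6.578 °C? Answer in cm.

|ΔT| = |6.578 − (-5.887)| = 12.465 K
ΔL = αL₀ΔT = (17×10⁻⁶)(22.4)(12.465) = 4.75×10⁻³ m

ΔL = 0.475 cm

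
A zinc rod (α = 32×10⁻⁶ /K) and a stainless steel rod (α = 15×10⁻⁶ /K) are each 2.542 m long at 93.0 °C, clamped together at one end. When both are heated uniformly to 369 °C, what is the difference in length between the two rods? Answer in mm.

ΔT = 276.0 K
zinc: ΔL = 32×10⁻⁶ × 2.542 m × 276.0 = 2.2451×10⁻² m = 22.451 mm
stainless steel: ΔL = 15×10⁻⁶ × 2.542 m × 276.0 = 1.0524×10⁻² m = 10.524 mm
difference = 22.451 − 10.524 = 11.927 mm

11.9 mm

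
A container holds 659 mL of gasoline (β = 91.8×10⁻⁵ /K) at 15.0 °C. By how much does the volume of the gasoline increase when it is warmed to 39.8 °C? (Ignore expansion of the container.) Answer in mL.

|ΔT| = |39.8 − 15.0| = 24.8 K
ΔV = βV₀ΔT = (91.8×10⁻⁵)(659)(24.8) = 15.0 mL

ΔV = 15.0 mL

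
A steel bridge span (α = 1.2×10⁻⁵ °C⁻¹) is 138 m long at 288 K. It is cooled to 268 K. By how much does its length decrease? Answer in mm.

ΔL = 33.1 mm

|ΔT| = |268 − 288| = 20 K
ΔL = αL₀ΔT = (1.2×10⁻⁵)(138)(20) = 3.31×10⁻² m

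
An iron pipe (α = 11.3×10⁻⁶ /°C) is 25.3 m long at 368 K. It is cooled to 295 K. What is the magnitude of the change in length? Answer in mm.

|ΔT| = |295 − 368| = 73 K
ΔL = αL₀ΔT = (11.3×10⁻⁶)(25.3)(73) = 2.09×10⁻² m

ΔL = 20.9 mm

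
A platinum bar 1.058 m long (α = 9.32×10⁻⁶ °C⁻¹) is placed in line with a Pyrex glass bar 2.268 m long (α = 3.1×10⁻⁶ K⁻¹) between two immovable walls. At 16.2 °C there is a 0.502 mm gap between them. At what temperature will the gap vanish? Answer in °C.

T = 45.9 °C

α₁L₁ = 9.86056×10⁻⁶ m/K, α₂L₂ = 7.0308×10⁻⁶ m/K → total 1.689136×10⁻⁵ m/K
ΔT = g/(α₁L₁+α₂L₂) = 5.02×10⁻⁴ / 1.689136×10⁻⁵ = 29.719 K
T = 16.2 + 29.719 = 45.919 °C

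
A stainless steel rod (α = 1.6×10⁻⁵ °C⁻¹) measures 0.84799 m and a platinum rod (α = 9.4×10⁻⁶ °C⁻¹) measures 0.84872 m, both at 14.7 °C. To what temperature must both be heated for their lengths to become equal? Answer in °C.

T = 145.3 °C

L₁(1 + α₁ΔT) = L₂(1 + α₂ΔT) ⇒ ΔT = (L₂ − L₁)/(α₁L₁ − α₂L₂)
L₂ − L₁ = 0.84872 − 0.84799 = 7.30×10⁻⁴ m
α₁L₁ − α₂L₂ = 1.6×10⁻⁵×0.84799 − 9.4×10⁻⁶×0.84872 = 5.589872×10⁻⁶ m/K
ΔT = 7.30×10⁻⁴ / 5.589872×10⁻⁶ = 130.593 K
T = 14.7 + 130.593 = 145.293 °C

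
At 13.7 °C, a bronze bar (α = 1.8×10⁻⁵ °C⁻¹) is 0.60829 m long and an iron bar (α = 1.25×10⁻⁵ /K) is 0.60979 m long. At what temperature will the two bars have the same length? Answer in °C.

Equal length when α₁L₁ΔT − α₂L₂ΔT = L₂ − L₁ = 1.50×10⁻³ m
α₁L₁ = 1.094922×10⁻⁵, α₂L₂ = 7.622375×10⁻⁶ → Δ(αL) = 3.326845×10⁻⁶ m/K
ΔT = 1.50×10⁻³ / 3.326845×10⁻⁶ = 450.878 K, so T = 13.7 + 450.878 = 464.578 °C

T = 464.6 °C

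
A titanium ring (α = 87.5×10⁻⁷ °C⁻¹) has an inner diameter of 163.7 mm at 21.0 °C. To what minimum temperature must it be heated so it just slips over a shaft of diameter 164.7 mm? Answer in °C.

Required Δd = 164.7 − 163.7 = 1.0 mm
Δd = αd₀ΔT ⇒ ΔT = Δd/(αd₀) = 1.0 / (87.5×10⁻⁷ × 163.7) = 698.14 K
T_min = 21.0 + 698.14 = 719.14 °C

T = 719 °C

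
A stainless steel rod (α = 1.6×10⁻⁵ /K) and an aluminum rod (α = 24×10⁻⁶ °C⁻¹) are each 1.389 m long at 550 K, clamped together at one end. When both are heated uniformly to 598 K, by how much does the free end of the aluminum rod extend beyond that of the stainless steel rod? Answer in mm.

0.533 mm

ΔT = 48 K
stainless steel: ΔL = 1.6×10⁻⁵ × 1.389 m × 48 = 1.0668×10⁻³ m = 1.0668 mm
aluminum: ΔL = 24×10⁻⁶ × 1.389 m × 48 = 1.6001×10⁻³ m = 1.6001 mm
difference = 1.6001 − 1.0668 = 0.5333 mm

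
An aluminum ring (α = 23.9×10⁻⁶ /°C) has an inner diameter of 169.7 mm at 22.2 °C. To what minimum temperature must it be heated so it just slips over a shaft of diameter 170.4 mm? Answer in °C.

T = 195 °C

Required Δd = 170.4 − 169.7 = 0.7 mm
Δd = αd₀ΔT ⇒ ΔT = Δd/(αd₀) = 0.7 / (23.9×10⁻⁶ × 169.7) = 172.59 K
T_min = 22.2 + 172.59 = 194.79 °C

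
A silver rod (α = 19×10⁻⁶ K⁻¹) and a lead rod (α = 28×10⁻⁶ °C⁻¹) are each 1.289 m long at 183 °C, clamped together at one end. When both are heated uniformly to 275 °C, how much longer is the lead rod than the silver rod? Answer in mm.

1.07 mm

ΔT = 92 K
silver: ΔL = 19×10⁻⁶ × 1.289 m × 92 = 2.2532×10⁻³ m = 2.2532 mm
lead: ΔL = 28×10⁻⁶ × 1.289 m × 92 = 3.3205×10⁻³ m = 3.3205 mm
difference = 3.3205 − 2.2532 = 1.0673 mm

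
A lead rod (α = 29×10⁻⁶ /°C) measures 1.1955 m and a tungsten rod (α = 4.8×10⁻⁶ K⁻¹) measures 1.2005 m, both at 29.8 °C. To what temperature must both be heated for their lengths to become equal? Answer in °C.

T = 202.8 °C

L₁(1 + α₁ΔT) = L₂(1 + α₂ΔT) ⇒ ΔT = (L₂ − L₁)/(α₁L₁ − α₂L₂)
L₂ − L₁ = 1.2005 − 1.1955 = 5.00×10⁻³ m
α₁L₁ − α₂L₂ = 29×10⁻⁶×1.1955 − 4.8×10⁻⁶×1.2005 = 2.89071×10⁻⁵ m/K
ΔT = 5.00×10⁻³ / 2.89071×10⁻⁵ = 172.968 K
T = 29.8 + 172.968 = 202.768 °C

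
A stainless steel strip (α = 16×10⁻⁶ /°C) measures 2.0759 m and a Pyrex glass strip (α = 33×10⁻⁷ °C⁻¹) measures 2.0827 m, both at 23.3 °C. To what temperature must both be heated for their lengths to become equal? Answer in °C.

Equal length when α₁L₁ΔT − α₂L₂ΔT = L₂ − L₁ = 6.80×10⁻³ m
α₁L₁ = 3.32144×10⁻⁵, α₂L₂ = 6.87291×10⁻⁶ → Δ(αL) = 2.634149×10⁻⁵ m/K
ΔT = 6.80×10⁻³ / 2.634149×10⁻⁵ = 258.148 K, so T = 23.3 + 258.148 = 281.448 °C

T = 281.4 °C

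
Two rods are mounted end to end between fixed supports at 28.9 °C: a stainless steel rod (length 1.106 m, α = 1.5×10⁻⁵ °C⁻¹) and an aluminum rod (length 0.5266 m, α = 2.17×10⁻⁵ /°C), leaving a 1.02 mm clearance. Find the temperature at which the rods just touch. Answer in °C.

Gap closes when ΔL₁ + ΔL₂ = 1.02 mm = 1.02×10⁻³ m
(α₁L₁ + α₂L₂)ΔT = g
α₁L₁ + α₂L₂ = 1.5×10⁻⁵×1.106 + 2.17×10⁻⁵×0.5266 = 2.801722×10⁻⁵ m/K
ΔT = 1.02×10⁻³ / 2.801722×10⁻⁵ = 36.406 K
T = 28.9 + 36.406 = 65.306 °C

T = 65.3 °C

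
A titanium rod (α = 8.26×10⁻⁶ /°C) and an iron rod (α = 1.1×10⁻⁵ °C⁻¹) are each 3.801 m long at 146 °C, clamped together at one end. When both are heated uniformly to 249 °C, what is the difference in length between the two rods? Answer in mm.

1.07 mm

ΔT = 103 K
titanium: ΔL = 8.26×10⁻⁶ × 3.801 m × 103 = 3.2338×10⁻³ m = 3.2338 mm
iron: ΔL = 1.1×10⁻⁵ × 3.801 m × 103 = 4.3065×10⁻³ m = 4.3065 mm
difference = 4.3065 − 3.2338 = 1.0727 mm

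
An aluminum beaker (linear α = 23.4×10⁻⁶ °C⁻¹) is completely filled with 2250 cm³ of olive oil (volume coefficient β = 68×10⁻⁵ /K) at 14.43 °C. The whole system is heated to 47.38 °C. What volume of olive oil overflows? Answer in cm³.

The beaker also expands: β_container ≈ 3α = 7.02×10⁻⁵ /K
Net overflow = V₀(β_liq − 3α_cont)ΔT
β − 3α = 6.80×10⁻⁴ − 7.02×10⁻⁵ = 6.098×10⁻⁴ /K; ΔT = 32.95 K
ΔV = 2250 × 6.098×10⁻⁴ × 32.95 = 45.2 cm³

45.2 cm³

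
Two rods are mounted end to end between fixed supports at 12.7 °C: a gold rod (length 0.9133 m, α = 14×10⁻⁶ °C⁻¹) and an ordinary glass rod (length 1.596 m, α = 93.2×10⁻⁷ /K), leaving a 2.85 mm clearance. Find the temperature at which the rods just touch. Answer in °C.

T = 116 °C

α₁L₁ = 1.27862×10⁻⁵ m/K, α₂L₂ = 1.487472×10⁻⁵ m/K → total 2.766092×10⁻⁵ m/K
ΔT = g/(α₁L₁+α₂L₂) = 2.85×10⁻³ / 2.766092×10⁻⁵ = 103.03 K
T = 12.7 + 103.03 = 115.73 °C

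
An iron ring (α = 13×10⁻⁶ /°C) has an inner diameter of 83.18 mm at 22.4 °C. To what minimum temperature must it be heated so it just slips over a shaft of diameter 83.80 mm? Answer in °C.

T = 596 °C

Required Δd = 83.80 − 83.18 = 0.62 mm
Δd = αd₀ΔT ⇒ ΔT = Δd/(αd₀) = 0.62 / (13×10⁻⁶ × 83.18) = 573.36 K
T_min = 22.4 + 573.36 = 595.76 °C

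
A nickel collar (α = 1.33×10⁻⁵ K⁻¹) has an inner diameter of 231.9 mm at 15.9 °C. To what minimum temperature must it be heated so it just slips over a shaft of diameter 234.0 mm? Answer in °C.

T = 697 °C

Required Δd = 234.0 − 231.9 = 2.1 mm
Δd = αd₀ΔT ⇒ ΔT = Δd/(αd₀) = 2.1 / (1.33×10⁻⁵ × 231.9) = 680.87 K
T_min = 15.9 + 680.87 = 696.77 °C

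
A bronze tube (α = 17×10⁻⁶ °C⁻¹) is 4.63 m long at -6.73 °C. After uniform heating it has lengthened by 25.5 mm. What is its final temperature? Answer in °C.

ΔL = αL₀ΔT ⇒ ΔT = ΔL / (αL₀)
ΔT = 25.5×10⁻³ m / (17×10⁻⁶ × 4.63 m) = 323.97 K
T = -6.73 + 323.97 = 317.24 °C

T = 317 °C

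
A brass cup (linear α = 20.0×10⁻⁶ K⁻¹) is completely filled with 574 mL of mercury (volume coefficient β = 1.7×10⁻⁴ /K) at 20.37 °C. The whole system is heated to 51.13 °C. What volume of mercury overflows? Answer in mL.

The cup also expands: β_container ≈ 3α = 6.0×10⁻⁵ /K
Net overflow = V₀(β_liq − 3α_cont)ΔT
β − 3α = 1.70×10⁻⁴ − 6.0×10⁻⁵ = 1.10×10⁻⁴ /K; ΔT = 30.76 K
ΔV = 574 × 1.10×10⁻⁴ × 30.76 = 1.94 mL

1.94 mL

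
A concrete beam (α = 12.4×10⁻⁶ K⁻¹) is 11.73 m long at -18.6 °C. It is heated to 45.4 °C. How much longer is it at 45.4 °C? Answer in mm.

|ΔT| = |45.4 − (-18.6)| = 64.0 K
ΔL = αL₀ΔT = (12.4×10⁻⁶)(11.73)(64.0) = 9.31×10⁻³ m

ΔL = 9.31 mm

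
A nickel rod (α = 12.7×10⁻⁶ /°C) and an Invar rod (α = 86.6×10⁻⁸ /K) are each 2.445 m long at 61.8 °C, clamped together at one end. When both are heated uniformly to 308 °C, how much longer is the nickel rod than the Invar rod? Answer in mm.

7.12 mm

ΔT = 246.2 K
nickel: ΔL = 12.7×10⁻⁶ × 2.445 m × 246.2 = 7.6449×10⁻³ m = 7.6449 mm
Invar: ΔL = 86.6×10⁻⁸ × 2.445 m × 246.2 = 5.2130×10⁻⁴ m = 0.52130 mm
difference = 7.6449 − 0.52130 = 7.1236 mm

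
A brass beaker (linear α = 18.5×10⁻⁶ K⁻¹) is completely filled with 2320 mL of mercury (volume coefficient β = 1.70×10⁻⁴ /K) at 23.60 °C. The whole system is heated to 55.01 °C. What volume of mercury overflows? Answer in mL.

8.34 mL

The beaker also expands: β_container ≈ 3α = 5.55×10⁻⁵ /K
Net overflow = V₀(β_liq − 3α_cont)ΔT
β − 3α = 1.70×10⁻⁴ − 5.55×10⁻⁵ = 1.145×10⁻⁴ /K; ΔT = 31.41 K
ΔV = 2320 × 1.145×10⁻⁴ × 31.41 = 8.34 mL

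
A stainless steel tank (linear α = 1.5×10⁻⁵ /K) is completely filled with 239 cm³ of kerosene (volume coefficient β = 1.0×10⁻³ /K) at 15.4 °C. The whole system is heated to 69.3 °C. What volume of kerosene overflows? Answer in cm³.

12.3 cm³

The tank also expands: β_container ≈ 3α = 4.5×10⁻⁵ /K
Net overflow = V₀(β_liq − 3α_cont)ΔT
β − 3α = 1.00×10⁻³ − 4.5×10⁻⁵ = 9.55×10⁻⁴ /K; ΔT = 53.9 K
ΔV = 239 × 9.55×10⁻⁴ × 53.9 = 12.3 cm³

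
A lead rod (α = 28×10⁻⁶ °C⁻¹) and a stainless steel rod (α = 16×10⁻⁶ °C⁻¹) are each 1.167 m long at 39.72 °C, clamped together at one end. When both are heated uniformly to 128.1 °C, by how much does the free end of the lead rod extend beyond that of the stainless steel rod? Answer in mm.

ΔT = 88.38 K
lead: ΔL = 28×10⁻⁶ × 1.167 m × 88.38 = 2.8879×10⁻³ m = 2.8879 mm
stainless steel: ΔL = 16×10⁻⁶ × 1.167 m × 88.38 = 1.6502×10⁻³ m = 1.6502 mm
difference = 2.8879 − 1.6502 = 1.2377 mm

1.24 mm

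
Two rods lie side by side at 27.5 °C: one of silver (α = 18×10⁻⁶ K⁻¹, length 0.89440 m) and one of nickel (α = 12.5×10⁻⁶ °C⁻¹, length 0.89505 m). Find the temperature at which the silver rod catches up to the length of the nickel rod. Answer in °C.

Equal length when α₁L₁ΔT − α₂L₂ΔT = L₂ − L₁ = 6.50×10⁻⁴ m
α₁L₁ = 1.60992×10⁻⁵, α₂L₂ = 1.1188125×10⁻⁵ → Δ(αL) = 4.911075×10⁻⁶ m/K
ΔT = 6.50×10⁻⁴ / 4.911075×10⁻⁶ = 132.354 K, so T = 27.5 + 132.354 = 159.854 °C

T = 159.9 °C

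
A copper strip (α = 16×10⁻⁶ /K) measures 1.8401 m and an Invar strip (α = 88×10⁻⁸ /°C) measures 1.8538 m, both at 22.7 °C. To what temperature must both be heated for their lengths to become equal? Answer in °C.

Equal length when α₁L₁ΔT − α₂L₂ΔT = L₂ − L₁ = 1.37×10⁻² m
α₁L₁ = 2.94416×10⁻⁵, α₂L₂ = 1.631344×10⁻⁶ → Δ(αL) = 2.7810256×10⁻⁵ m/K
ΔT = 1.37×10⁻² / 2.7810256×10⁻⁵ = 492.624 K, so T = 22.7 + 492.624 = 515.324 °C

T = 515.3 °C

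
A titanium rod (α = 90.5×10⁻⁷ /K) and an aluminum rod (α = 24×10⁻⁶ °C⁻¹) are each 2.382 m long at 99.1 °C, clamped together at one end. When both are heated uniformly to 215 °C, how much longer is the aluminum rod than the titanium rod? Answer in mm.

4.13 mm

ΔT = 115.9 K
titanium: ΔL = 90.5×10⁻⁷ × 2.382 m × 115.9 = 2.4985×10⁻³ m = 2.4985 mm
aluminum: ΔL = 24×10⁻⁶ × 2.382 m × 115.9 = 6.6258×10⁻³ m = 6.6258 mm
difference = 6.6258 − 2.4985 = 4.1273 mm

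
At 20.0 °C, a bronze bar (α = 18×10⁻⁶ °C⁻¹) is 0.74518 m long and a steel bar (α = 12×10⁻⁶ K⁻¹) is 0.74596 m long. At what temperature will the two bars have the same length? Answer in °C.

T = 194.8 °C

Equal length when α₁L₁ΔT − α₂L₂ΔT = L₂ − L₁ = 7.80×10⁻⁴ m
α₁L₁ = 1.341324×10⁻⁵, α₂L₂ = 8.95152×10⁻⁶ → Δ(αL) = 4.46172×10⁻⁶ m/K
ΔT = 7.80×10⁻⁴ / 4.46172×10⁻⁶ = 174.820 K, so T = 20.0 + 174.820 = 194.820 °C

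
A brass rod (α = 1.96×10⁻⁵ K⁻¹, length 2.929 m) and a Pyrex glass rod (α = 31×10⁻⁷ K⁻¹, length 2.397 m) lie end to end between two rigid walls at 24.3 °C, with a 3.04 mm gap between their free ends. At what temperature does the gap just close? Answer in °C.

T = 71.2 °C

α₁L₁ = 5.74084×10⁻⁵ m/K, α₂L₂ = 7.4307×10⁻⁶ m/K → total 6.48391×10⁻⁵ m/K
ΔT = g/(α₁L₁+α₂L₂) = 3.04×10⁻³ / 6.48391×10⁻⁵ = 46.885 K
T = 24.3 + 46.885 = 71.185 °C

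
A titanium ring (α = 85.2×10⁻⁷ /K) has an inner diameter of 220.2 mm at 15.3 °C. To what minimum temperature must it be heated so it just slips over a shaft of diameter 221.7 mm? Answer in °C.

Required Δd = 221.7 − 220.2 = 1.5 mm
Δd = αd₀ΔT ⇒ ΔT = Δd/(αd₀) = 1.5 / (85.2×10⁻⁷ × 220.2) = 799.53 K
T_min = 15.3 + 799.53 = 814.83 °C

T = 815 °C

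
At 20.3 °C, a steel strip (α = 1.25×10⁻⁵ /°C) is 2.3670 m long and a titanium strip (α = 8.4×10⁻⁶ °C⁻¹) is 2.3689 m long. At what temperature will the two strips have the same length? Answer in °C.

Equal length when α₁L₁ΔT − α₂L₂ΔT = L₂ − L₁ = 1.90×10⁻³ m
α₁L₁ = 2.95875×10⁻⁵, α₂L₂ = 1.989876×10⁻⁵ → Δ(αL) = 9.68874×10⁻⁶ m/K
ΔT = 1.90×10⁻³ / 9.68874×10⁻⁶ = 196.104 K, so T = 20.3 + 196.104 = 216.404 °C

T = 216.4 °C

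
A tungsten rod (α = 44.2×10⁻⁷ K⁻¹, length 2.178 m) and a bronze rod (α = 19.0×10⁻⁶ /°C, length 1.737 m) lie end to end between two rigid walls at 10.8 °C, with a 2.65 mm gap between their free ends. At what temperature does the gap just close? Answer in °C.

α₁L₁ = 9.62676×10⁻⁶ m/K, α₂L₂ = 3.3003×10⁻⁵ m/K → total 4.262976×10⁻⁵ m/K
ΔT = g/(α₁L₁+α₂L₂) = 2.65×10⁻³ / 4.262976×10⁻⁵ = 62.163 K
T = 10.8 + 62.163 = 72.963 °C

T = 73.0 °C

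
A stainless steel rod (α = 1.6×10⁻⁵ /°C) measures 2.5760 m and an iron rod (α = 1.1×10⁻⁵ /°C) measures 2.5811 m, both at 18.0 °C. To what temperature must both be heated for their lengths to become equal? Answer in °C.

T = 415.7 °C

L₁(1 + α₁ΔT) = L₂(1 + α₂ΔT) ⇒ ΔT = (L₂ − L₁)/(α₁L₁ − α₂L₂)
L₂ − L₁ = 2.5811 − 2.5760 = 5.10×10⁻³ m
α₁L₁ − α₂L₂ = 1.6×10⁻⁵×2.5760 − 1.1×10⁻⁵×2.5811 = 1.28239×10⁻⁵ m/K
ΔT = 5.10×10⁻³ / 1.28239×10⁻⁵ = 397.695 K
T = 18.0 + 397.695 = 415.695 °C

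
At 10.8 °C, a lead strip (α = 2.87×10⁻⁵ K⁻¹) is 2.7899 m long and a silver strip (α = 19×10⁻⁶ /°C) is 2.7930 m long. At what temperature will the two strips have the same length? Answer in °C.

T = 125.6 °C

Equal length when α₁L₁ΔT − α₂L₂ΔT = L₂ − L₁ = 3.10×10⁻³ m
α₁L₁ = 8.007013×10⁻⁵, α₂L₂ = 5.3067×10⁻⁵ → Δ(αL) = 2.700313×10⁻⁵ m/K
ΔT = 3.10×10⁻³ / 2.700313×10⁻⁵ = 114.802 K, so T = 10.8 + 114.802 = 125.602 °C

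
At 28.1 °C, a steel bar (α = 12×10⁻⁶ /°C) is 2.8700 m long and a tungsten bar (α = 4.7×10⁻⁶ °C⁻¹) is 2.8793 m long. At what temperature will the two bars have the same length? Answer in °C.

T = 472.9 °C

L₁(1 + α₁ΔT) = L₂(1 + α₂ΔT) ⇒ ΔT = (L₂ − L₁)/(α₁L₁ − α₂L₂)
L₂ − L₁ = 2.8793 − 2.8700 = 9.30×10⁻³ m
α₁L₁ − α₂L₂ = 12×10⁻⁶×2.8700 − 4.7×10⁻⁶×2.8793 = 2.090729×10⁻⁵ m/K
ΔT = 9.30×10⁻³ / 2.090729×10⁻⁵ = 444.821 K
T = 28.1 + 444.821 = 472.921 °C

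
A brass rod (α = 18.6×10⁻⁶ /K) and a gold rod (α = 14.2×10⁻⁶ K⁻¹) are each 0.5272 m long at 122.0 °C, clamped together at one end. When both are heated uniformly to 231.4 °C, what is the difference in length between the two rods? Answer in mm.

0.254 mm

ΔT = 109.4 K
brass: ΔL = 18.6×10⁻⁶ × 0.5272 m × 109.4 = 1.0728×10⁻³ m = 1.0728 mm
gold: ΔL = 14.2×10⁻⁶ × 0.5272 m × 109.4 = 8.1899×10⁻⁴ m = 0.81899 mm
difference = 1.0728 − 0.81899 = 0.25381 mm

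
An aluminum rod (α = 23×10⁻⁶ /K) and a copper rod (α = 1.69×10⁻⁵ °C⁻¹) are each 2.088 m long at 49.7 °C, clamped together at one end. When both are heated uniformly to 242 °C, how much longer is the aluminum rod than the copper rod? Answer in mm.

ΔT = 192.3 K
aluminum: ΔL = 23×10⁻⁶ × 2.088 m × 192.3 = 9.2350×10⁻³ m = 9.2350 mm
copper: ΔL = 1.69×10⁻⁵ × 2.088 m × 192.3 = 6.7857×10⁻³ m = 6.7857 mm
difference = 9.2350 − 6.7857 = 2.4493 mm

2.45 mm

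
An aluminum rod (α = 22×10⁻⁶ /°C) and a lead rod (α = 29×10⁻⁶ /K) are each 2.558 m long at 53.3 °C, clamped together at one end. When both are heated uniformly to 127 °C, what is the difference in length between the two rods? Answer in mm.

ΔT = 73.7 K
aluminum: ΔL = 22×10⁻⁶ × 2.558 m × 73.7 = 4.1475×10⁻³ m = 4.1475 mm
lead: ΔL = 29×10⁻⁶ × 2.558 m × 73.7 = 5.4672×10⁻³ m = 5.4672 mm
difference = 5.4672 − 4.1475 = 1.3197 mm

1.32 mm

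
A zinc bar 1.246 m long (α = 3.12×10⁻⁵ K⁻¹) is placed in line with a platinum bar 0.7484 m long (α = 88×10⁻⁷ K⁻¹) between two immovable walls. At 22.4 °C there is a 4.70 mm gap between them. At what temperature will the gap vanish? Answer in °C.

Gap closes when ΔL₁ + ΔL₂ = 4.70 mm = 4.70×10⁻³ m
(α₁L₁ + α₂L₂)ΔT = g
α₁L₁ + α₂L₂ = 3.12×10⁻⁵×1.246 + 88×10⁻⁷×0.7484 = 4.546112×10⁻⁵ m/K
ΔT = 4.70×10⁻³ / 4.546112×10⁻⁵ = 103.39 K
T = 22.4 + 103.39 = 125.79 °C

T = 126 °C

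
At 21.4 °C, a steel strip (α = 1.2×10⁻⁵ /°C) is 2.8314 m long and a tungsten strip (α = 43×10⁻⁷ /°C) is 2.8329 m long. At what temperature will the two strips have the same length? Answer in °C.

Equal length when α₁L₁ΔT − α₂L₂ΔT = L₂ − L₁ = 1.50×10⁻³ m
α₁L₁ = 3.39768×10⁻⁵, α₂L₂ = 1.218147×10⁻⁵ → Δ(αL) = 2.179533×10⁻⁵ m/K
ΔT = 1.50×10⁻³ / 2.179533×10⁻⁵ = 68.8221 K, so T = 21.4 + 68.8221 = 90.2221 °C

T = 90.22 °C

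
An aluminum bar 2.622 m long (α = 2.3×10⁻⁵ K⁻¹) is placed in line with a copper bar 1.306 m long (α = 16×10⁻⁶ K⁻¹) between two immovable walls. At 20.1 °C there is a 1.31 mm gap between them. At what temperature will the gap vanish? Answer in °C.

α₁L₁ = 6.0306×10⁻⁵ m/K, α₂L₂ = 2.0896×10⁻⁵ m/K → total 8.1202×10⁻⁵ m/K
ΔT = g/(α₁L₁+α₂L₂) = 1.31×10⁻³ / 8.1202×10⁻⁵ = 16.133 K
T = 20.1 + 16.133 = 36.233 °C

T = 36.2 °C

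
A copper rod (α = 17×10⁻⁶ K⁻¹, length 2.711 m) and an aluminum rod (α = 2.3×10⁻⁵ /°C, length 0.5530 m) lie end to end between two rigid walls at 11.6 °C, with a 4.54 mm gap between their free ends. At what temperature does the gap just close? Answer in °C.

T = 88.8 °C

α₁L₁ = 4.6087×10⁻⁵ m/K, α₂L₂ = 1.2719×10⁻⁵ m/K → total 5.8806×10⁻⁵ m/K
ΔT = g/(α₁L₁+α₂L₂) = 4.54×10⁻³ / 5.8806×10⁻⁵ = 77.203 K
T = 11.6 + 77.203 = 88.803 °C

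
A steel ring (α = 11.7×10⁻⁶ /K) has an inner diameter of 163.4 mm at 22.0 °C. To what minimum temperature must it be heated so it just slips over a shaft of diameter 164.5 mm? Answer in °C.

Required Δd = 164.5 − 163.4 = 1.1 mm
Δd = αd₀ΔT ⇒ ΔT = Δd/(αd₀) = 1.1 / (11.7×10⁻⁶ × 163.4) = 575.38 K
T_min = 22.0 + 575.38 = 597.38 °C

T = 597 °C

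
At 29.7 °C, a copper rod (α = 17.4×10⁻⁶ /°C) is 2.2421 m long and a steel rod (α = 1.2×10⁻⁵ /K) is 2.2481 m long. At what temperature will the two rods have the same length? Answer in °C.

Equal length when α₁L₁ΔT − α₂L₂ΔT = L₂ − L₁ = 6.00×10⁻³ m
α₁L₁ = 3.901254×10⁻⁵, α₂L₂ = 2.69772×10⁻⁵ → Δ(αL) = 1.203534×10⁻⁵ m/K
ΔT = 6.00×10⁻³ / 1.203534×10⁻⁵ = 498.532 K, so T = 29.7 + 498.532 = 528.232 °C

T = 528.2 °C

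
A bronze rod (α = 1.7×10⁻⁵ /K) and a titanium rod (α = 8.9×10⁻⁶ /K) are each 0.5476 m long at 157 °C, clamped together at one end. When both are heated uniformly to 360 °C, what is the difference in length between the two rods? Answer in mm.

0.900 mm

ΔT = 203 K
bronze: ΔL = 1.7×10⁻⁵ × 0.5476 m × 203 = 1.8898×10⁻³ m = 1.8898 mm
titanium: ΔL = 8.9×10⁻⁶ × 0.5476 m × 203 = 9.8935×10⁻⁴ m = 0.98935 mm
difference = 1.8898 − 0.98935 = 0.90045 mm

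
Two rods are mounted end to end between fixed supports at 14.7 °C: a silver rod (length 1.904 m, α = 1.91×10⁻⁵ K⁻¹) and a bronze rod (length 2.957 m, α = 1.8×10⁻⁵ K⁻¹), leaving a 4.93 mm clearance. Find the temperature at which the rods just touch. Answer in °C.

Gap closes when ΔL₁ + ΔL₂ = 4.93 mm = 4.93×10⁻³ m
(α₁L₁ + α₂L₂)ΔT = g
α₁L₁ + α₂L₂ = 1.91×10⁻⁵×1.904 + 1.8×10⁻⁵×2.957 = 8.95924×10⁻⁵ m/K
ΔT = 4.93×10⁻³ / 8.95924×10⁻⁵ = 55.027 K
T = 14.7 + 55.027 = 69.727 °C

T = 69.7 °C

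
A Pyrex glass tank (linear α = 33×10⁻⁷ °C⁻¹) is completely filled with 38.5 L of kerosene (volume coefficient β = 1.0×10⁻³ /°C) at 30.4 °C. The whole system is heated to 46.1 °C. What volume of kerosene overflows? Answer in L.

0.598 L

The tank also expands: β_container ≈ 3α = 9.9×10⁻⁶ /K
Net overflow = V₀(β_liq − 3α_cont)ΔT
β − 3α = 1.00×10⁻³ − 9.9×10⁻⁶ = 9.901×10⁻⁴ /K; ΔT = 15.7 K
ΔV = 38.5 × 9.901×10⁻⁴ × 15.7 = 0.598 L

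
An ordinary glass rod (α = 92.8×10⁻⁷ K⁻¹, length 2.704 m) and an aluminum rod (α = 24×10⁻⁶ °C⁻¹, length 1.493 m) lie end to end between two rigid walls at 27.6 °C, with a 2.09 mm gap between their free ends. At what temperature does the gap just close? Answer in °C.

T = 61.9 °C

Gap closes when ΔL₁ + ΔL₂ = 2.09 mm = 2.09×10⁻³ m
(α₁L₁ + α₂L₂)ΔT = g
α₁L₁ + α₂L₂ = 92.8×10⁻⁷×2.704 + 24×10⁻⁶×1.493 = 6.092512×10⁻⁵ m/K
ΔT = 2.09×10⁻³ / 6.092512×10⁻⁵ = 34.304 K
T = 27.6 + 34.304 = 61.904 °C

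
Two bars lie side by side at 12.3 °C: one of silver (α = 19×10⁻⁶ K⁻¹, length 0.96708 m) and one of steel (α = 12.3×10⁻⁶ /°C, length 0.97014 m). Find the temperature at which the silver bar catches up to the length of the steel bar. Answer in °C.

T = 487.3 °C

Equal length when α₁L₁ΔT − α₂L₂ΔT = L₂ − L₁ = 3.06×10⁻³ m
α₁L₁ = 1.837452×10⁻⁵, α₂L₂ = 1.1932722×10⁻⁵ → Δ(αL) = 6.441798×10⁻⁶ m/K
ΔT = 3.06×10⁻³ / 6.441798×10⁻⁶ = 475.023 K, so T = 12.3 + 475.023 = 487.323 °C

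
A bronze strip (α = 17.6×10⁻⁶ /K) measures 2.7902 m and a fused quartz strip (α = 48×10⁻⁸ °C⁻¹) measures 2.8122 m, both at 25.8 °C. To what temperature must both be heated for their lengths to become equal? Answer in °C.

T = 486.5 °C

L₁(1 + α₁ΔT) = L₂(1 + α₂ΔT) ⇒ ΔT = (L₂ − L₁)/(α₁L₁ − α₂L₂)
L₂ − L₁ = 2.8122 − 2.7902 = 2.20×10⁻² m
α₁L₁ − α₂L₂ = 17.6×10⁻⁶×2.7902 − 48×10⁻⁸×2.8122 = 4.7757664×10⁻⁵ m/K
ΔT = 2.20×10⁻² / 4.7757664×10⁻⁵ = 460.659 K
T = 25.8 + 460.659 = 486.459 °C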